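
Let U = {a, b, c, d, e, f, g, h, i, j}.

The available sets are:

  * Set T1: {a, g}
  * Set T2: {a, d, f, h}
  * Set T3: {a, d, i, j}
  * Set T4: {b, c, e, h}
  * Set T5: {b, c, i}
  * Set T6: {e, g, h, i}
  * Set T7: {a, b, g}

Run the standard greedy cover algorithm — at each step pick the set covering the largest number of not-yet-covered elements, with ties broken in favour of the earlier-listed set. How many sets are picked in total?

4

Greedy: pick T2 (covers 4 new) → pick T4 (covers 3 new) → pick T3 (covers 2 new) → pick T1 (covers 1 new). Total picks: 4.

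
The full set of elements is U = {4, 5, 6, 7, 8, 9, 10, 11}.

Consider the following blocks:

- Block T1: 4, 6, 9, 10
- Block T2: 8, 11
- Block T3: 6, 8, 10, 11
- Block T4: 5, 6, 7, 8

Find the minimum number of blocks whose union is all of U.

3

T1 and T3 and T4 together: T1 ∪ T3 ∪ T4 = {4, 5, 6, 7, 8, 9, 10, 11} — every element is covered.
Only T1 contains 4, so T1 is forced; the remaining 4 elements need at least 2 more blocks (each remaining block adds at most 3) — so at least 3 blocks are needed, and 3 is optimal.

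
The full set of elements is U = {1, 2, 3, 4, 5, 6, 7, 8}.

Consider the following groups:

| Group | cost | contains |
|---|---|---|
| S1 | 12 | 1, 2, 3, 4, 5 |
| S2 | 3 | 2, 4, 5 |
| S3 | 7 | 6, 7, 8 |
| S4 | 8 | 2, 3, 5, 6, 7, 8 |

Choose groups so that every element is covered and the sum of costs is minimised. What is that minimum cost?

S1, S3 together cover every element (S1 ∪ S3 = {1, 2, 3, 4, 5, 6, 7, 8}); total cost 12 + 7 = 19.
The greedy pick S2, S4, S1 costs 23; no covering selection beats 19.

19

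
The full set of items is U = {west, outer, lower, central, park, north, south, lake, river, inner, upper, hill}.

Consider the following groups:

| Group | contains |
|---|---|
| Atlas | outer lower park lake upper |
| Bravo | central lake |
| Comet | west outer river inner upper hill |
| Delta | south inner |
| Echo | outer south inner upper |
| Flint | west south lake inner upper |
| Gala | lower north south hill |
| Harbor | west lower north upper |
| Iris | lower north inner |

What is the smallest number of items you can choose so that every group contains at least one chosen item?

3

The 3 items {lower, central, inner} hit every group.
The groups Bravo, Delta, Harbor are pairwise disjoint, so any hitting set needs a separate item for each — at least 3. Hence 3 is optimal.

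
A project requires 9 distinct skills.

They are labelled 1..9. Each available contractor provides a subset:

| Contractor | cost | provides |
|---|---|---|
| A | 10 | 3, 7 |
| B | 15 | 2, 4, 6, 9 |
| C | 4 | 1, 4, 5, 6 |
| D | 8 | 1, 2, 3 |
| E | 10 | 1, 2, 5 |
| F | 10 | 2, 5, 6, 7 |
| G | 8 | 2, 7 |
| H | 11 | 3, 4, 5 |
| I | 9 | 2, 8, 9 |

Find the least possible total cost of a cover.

23

A, C, I together cover every skill (A ∪ C ∪ I = {1, 2, 3, 4, 5, 6, 7, 8, 9}); total cost 10 + 4 + 9 = 23.
No covering selection has total cost below 23.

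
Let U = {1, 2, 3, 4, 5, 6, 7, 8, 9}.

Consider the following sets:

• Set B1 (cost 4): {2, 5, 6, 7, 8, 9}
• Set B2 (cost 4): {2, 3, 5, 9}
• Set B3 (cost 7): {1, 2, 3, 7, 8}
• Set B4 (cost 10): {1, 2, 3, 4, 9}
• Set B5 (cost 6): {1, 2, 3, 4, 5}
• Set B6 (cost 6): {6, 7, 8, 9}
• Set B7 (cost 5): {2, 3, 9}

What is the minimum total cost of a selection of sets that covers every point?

10

B1, B5 together cover every point (B1 ∪ B5 = {1, 2, 3, 4, 5, 6, 7, 8, 9}); total cost 4 + 6 = 10.
No covering selection has total cost below 10.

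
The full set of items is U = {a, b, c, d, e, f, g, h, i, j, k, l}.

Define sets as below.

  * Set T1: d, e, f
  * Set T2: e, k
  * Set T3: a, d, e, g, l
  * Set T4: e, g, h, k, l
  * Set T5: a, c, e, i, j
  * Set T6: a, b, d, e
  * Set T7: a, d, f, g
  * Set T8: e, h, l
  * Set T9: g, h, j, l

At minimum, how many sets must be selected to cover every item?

T1 and T4 and T5 and T6 together: T1 ∪ T4 ∪ T5 ∪ T6 = {a, b, c, d, e, f, g, h, i, j, k, l} — every item is covered.
No 3 of the 9 sets cover everything (all 84 combinations miss at least one item), so 4 is optimal.

4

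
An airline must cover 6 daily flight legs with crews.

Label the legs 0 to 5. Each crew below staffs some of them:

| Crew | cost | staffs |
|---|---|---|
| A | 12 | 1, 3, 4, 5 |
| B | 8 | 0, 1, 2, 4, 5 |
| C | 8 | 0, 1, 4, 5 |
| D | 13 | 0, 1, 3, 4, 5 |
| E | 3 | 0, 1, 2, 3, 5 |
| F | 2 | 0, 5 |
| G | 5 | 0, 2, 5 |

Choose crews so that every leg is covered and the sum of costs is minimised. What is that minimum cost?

11

B, E together cover every leg (B ∪ E = {0, 1, 2, 3, 4, 5}); total cost 8 + 3 = 11.
No covering selection has total cost below 11.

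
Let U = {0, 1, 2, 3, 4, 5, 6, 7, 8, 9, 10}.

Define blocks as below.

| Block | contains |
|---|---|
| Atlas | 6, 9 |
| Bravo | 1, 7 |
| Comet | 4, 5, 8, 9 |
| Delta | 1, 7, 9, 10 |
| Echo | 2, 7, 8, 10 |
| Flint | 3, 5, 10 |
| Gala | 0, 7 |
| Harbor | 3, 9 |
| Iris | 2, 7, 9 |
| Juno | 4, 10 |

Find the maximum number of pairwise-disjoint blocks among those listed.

3

Atlas, Gala, Juno are pairwise disjoint (Atlas={6,9}; Gala={0,7}; Juno={4,10}).
Every remaining block overlaps one of these, and no 4 of the listed blocks are pairwise disjoint, so 3 is the maximum.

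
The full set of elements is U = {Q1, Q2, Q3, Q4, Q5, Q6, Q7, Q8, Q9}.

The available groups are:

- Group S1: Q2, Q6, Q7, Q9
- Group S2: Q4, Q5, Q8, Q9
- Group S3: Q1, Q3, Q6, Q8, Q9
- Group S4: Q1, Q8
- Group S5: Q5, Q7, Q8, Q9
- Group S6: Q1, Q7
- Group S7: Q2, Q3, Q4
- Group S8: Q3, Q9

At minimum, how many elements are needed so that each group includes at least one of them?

Take H = {Q1, Q4, Q9}. Each listed group contains at least one of these, so H is a hitting set of size 3.
No choice of 2 elements meets every group, so 3 is the minimum.

3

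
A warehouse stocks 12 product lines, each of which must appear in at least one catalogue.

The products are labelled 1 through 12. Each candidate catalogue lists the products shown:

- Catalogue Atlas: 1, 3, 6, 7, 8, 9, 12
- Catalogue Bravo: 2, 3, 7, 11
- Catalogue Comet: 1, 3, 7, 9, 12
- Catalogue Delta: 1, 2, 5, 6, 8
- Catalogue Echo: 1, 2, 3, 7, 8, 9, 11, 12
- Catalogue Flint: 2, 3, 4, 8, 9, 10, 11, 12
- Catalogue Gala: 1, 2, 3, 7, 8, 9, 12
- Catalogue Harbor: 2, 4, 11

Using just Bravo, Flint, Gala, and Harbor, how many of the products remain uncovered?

2

Union of Bravo, Flint, Gala, Harbor = {1, 2, 3, 4, 7, 8, 9, 10, 11, 12}.
Not covered: 5, 6 — 2 products.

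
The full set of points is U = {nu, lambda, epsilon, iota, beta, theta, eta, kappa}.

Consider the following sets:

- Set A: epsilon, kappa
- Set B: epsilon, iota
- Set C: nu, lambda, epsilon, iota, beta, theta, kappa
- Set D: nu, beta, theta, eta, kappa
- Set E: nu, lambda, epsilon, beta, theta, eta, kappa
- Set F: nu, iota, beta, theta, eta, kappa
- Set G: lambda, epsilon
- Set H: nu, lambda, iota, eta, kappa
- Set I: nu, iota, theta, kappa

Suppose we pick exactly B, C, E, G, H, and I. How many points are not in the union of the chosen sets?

0

Union of B, C, E, G, H, I = {nu, lambda, epsilon, iota, beta, theta, eta, kappa} — that's every point, so 0 are uncovered.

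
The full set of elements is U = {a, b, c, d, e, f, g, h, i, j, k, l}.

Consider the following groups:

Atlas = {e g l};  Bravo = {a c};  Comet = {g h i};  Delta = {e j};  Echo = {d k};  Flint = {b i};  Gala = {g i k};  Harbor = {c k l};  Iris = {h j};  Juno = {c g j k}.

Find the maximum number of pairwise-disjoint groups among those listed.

Atlas, Bravo, Echo, Flint, Iris are pairwise disjoint (Atlas={e,g,l}; Bravo={a,c}; Echo={d,k}; Flint={b,i}; Iris={h,j}).
Every remaining group overlaps one of these, and no 6 of the listed groups are pairwise disjoint, so 5 is the maximum.

5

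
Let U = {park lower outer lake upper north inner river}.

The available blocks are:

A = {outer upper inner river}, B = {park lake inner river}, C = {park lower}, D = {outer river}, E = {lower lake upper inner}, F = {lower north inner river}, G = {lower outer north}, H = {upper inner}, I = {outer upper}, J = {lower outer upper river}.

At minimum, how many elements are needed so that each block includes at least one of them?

T = {lower, outer, inner} meets every block (each contains at least one member of T), and |T| = 3.
The blocks C, D, H are pairwise disjoint, so any hitting set needs a separate element for each — at least 3. Hence 3 is optimal.

3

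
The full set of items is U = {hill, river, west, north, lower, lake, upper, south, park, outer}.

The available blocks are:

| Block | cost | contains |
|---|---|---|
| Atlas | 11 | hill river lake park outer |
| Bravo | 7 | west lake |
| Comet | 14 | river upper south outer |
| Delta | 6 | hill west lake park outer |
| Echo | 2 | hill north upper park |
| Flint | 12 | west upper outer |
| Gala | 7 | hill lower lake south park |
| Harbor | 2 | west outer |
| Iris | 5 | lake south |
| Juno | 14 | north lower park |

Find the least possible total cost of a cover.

Atlas, Echo, Gala, Harbor together cover every item (Atlas ∪ Echo ∪ Gala ∪ Harbor = {hill, river, west, north, lower, lake, upper, south, park, outer}); total cost 11 + 2 + 7 + 2 = 22.
No covering selection has total cost below 22.

22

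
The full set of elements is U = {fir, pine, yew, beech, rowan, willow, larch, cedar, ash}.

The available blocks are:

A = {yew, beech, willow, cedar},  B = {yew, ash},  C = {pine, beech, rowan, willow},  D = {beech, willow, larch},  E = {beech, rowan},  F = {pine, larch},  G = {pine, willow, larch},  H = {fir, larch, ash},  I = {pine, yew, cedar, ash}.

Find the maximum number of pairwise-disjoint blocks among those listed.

3

B, E, G are pairwise disjoint (B={yew,ash}; E={beech,rowan}; G={pine,willow,larch}).
Every remaining block overlaps one of these, and no 4 of the listed blocks are pairwise disjoint, so 3 is the maximum.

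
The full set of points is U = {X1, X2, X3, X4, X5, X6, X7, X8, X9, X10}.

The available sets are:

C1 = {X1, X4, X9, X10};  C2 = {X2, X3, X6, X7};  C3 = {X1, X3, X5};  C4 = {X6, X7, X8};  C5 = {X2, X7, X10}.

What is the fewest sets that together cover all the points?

C1, C3, C4, and C5 cover everything between them: the union {X1, X2, X3, X4, X5, X6, X7, X8, X9, X10} is all of U.
Only C3 contains X5, so C3 is forced; the remaining 7 points need at least 3 more sets (each remaining set adds at most 3) — so at least 4 sets are needed, and 4 is optimal.

4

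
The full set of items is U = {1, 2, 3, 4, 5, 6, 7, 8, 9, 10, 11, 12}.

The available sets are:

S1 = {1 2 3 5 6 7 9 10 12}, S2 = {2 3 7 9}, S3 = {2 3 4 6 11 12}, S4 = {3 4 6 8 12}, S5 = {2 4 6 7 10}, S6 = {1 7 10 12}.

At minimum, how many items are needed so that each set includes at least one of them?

The 2 items {7, 12} hit every set.
No single item lies in every set, so at least 2 are needed and 2 is optimal.

2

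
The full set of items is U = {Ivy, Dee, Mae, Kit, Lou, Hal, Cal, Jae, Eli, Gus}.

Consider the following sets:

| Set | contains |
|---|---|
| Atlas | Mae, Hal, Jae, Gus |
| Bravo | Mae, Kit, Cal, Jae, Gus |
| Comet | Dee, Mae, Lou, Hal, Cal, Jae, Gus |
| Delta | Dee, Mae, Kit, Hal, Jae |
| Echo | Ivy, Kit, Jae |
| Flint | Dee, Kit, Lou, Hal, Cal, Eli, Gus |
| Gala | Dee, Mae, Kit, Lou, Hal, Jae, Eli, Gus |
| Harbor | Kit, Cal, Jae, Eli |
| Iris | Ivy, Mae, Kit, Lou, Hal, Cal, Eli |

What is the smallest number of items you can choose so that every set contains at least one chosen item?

2

The 2 items {Kit, Jae} hit every set.
No single item lies in every set, so at least 2 are needed and 2 is optimal.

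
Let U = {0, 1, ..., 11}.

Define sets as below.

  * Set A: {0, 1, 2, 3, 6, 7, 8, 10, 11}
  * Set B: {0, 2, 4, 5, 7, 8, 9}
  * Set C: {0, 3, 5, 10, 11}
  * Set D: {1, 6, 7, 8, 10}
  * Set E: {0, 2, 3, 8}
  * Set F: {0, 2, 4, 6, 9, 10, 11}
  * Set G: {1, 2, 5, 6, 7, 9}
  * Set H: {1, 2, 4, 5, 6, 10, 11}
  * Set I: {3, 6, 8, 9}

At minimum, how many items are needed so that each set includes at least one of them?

T = {0, 6} meets every set (each contains at least one member of T), and |T| = 2.
No single item lies in every set, so at least 2 are needed and 2 is optimal.

2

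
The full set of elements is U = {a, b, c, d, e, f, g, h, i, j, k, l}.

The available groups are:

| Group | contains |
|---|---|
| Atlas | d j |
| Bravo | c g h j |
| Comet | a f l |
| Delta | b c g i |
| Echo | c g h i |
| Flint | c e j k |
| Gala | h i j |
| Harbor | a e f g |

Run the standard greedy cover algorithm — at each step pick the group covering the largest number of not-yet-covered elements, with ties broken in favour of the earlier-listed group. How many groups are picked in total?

Greedy: pick Bravo (covers 4 new) → pick Comet (covers 3 new) → pick Delta (covers 2 new) → pick Flint (covers 2 new) → pick Atlas (covers 1 new). Total picks: 5.

5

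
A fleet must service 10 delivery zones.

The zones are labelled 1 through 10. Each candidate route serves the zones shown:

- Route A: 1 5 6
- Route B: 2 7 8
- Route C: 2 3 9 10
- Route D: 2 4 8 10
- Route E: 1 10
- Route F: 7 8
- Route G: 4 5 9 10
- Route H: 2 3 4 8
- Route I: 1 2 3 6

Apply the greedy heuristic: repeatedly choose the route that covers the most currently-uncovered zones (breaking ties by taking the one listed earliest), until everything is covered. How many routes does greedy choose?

Greedy: pick C (covers 4 new) → pick A (covers 3 new) → pick B (covers 2 new) → pick D (covers 1 new). Total picks: 4.
(The true minimum cover uses only 3 routes, so greedy is not optimal here.)

4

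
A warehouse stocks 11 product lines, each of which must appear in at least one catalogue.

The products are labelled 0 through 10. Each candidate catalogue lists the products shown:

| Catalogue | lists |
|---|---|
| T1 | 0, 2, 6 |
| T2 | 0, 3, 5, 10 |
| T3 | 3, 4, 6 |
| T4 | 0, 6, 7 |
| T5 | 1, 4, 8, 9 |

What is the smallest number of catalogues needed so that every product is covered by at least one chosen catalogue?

Take {T1, T2, T4, T5}. Their union is {0, 1, 2, 3, 4, 5, 6, 7, 8, 9, 10}, which is all 11 products.
No 3 of the 5 catalogues cover everything (all 10 combinations miss at least one product), so 4 is optimal.

4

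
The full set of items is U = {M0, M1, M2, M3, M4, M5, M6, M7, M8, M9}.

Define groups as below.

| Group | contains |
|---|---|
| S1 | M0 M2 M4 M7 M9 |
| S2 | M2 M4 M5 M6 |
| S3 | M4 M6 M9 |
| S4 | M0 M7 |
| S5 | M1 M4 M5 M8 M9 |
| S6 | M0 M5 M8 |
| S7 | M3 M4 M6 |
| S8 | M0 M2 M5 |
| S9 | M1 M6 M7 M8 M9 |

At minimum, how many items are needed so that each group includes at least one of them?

3

Take H = {M0, M4, M7}. Each listed group contains at least one of these, so H is a hitting set of size 3.
No choice of 2 items meets every group, so 3 is the minimum.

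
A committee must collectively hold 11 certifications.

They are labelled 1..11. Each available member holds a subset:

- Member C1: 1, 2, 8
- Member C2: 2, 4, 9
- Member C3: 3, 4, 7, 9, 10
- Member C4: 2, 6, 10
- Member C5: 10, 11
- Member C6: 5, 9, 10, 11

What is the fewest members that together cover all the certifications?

4

Take {C1, C3, C4, C6}. Their union is {1, 2, 3, 4, 5, 6, 7, 8, 9, 10, 11}, which is all 11 certifications.
Only C6 contains 5, so C6 is forced; the remaining 7 certifications need at least 3 more members (each remaining member adds at most 3) — so at least 4 members are needed, and 4 is optimal.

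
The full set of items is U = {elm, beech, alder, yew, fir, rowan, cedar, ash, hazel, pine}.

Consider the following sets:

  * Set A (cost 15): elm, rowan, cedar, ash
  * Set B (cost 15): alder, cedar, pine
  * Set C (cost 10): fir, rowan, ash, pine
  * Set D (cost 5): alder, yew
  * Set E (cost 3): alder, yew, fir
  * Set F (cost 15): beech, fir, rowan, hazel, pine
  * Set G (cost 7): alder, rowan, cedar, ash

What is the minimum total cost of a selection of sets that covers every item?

A, E, F together cover every item (A ∪ E ∪ F = {elm, beech, alder, yew, fir, rowan, cedar, ash, hazel, pine}); total cost 15 + 3 + 15 = 33.
The greedy pick E, G, F, A costs 40; no covering selection beats 33.

33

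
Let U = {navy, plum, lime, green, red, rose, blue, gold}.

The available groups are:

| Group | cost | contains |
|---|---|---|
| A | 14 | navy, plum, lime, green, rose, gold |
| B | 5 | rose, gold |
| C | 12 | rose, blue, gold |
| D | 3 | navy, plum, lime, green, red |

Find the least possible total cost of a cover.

C, D together cover every element (C ∪ D = {navy, plum, lime, green, red, rose, blue, gold}); total cost 12 + 3 = 15.
The greedy pick D, B, C costs 20; no covering selection beats 15.

15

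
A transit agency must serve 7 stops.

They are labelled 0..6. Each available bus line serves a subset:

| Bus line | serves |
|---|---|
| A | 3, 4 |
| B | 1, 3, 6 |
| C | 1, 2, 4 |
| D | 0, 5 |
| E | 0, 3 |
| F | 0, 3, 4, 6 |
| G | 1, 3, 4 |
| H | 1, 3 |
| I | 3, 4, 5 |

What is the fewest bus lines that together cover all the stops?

3

B and C and D together: B ∪ C ∪ D = {0, 1, 2, 3, 4, 5, 6} — every stop is covered.
Only C contains 2, so C is forced; the remaining 4 stops need at least 2 more bus lines (each remaining bus line adds at most 3) — so at least 3 bus lines are needed, and 3 is optimal.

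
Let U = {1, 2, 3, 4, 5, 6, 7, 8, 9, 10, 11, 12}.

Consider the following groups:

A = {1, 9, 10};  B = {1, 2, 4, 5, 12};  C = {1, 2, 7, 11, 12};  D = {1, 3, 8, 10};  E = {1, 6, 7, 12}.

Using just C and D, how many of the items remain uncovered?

4

Union of C, D = {1, 2, 3, 7, 8, 10, 11, 12}.
Not covered: 4, 5, 6, 9 — 4 items.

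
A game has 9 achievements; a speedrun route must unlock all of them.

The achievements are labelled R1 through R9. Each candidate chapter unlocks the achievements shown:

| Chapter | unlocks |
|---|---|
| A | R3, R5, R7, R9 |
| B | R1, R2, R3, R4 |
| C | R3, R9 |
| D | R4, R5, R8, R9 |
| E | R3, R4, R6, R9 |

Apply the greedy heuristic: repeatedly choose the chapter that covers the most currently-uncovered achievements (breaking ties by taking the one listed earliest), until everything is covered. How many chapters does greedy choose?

Greedy: pick A (covers 4 new) → pick B (covers 3 new) → pick D (covers 1 new) → pick E (covers 1 new). Total picks: 4.

4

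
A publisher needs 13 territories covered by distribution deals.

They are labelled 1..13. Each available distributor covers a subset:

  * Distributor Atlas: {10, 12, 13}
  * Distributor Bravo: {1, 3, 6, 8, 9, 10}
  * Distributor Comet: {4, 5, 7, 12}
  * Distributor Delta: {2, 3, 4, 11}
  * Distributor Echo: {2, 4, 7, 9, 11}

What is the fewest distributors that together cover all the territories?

Take {Atlas, Bravo, Comet, Delta}. Their union is {1, 2, 3, 4, 5, 6, 7, 8, 9, 10, 11, 12, 13}, which is all 13 territories.
No 3 of the 5 distributors cover everything (all 10 combinations miss at least one territory), so 4 is optimal.

4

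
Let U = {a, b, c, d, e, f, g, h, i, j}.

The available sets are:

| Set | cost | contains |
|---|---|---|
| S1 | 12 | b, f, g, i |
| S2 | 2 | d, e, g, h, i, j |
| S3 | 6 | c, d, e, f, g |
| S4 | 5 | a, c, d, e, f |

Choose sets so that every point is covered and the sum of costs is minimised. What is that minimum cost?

S1, S2, S4 together cover every point (S1 ∪ S2 ∪ S4 = {a, b, c, d, e, f, g, h, i, j}); total cost 12 + 2 + 5 = 19.
No covering selection has total cost below 19.

19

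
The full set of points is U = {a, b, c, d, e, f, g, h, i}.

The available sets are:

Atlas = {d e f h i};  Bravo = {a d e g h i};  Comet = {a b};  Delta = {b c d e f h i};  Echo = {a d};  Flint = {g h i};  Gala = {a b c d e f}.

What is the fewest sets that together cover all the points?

Take {Bravo, Gala}. Their union is {a, b, c, d, e, f, g, h, i}, which is all 9 points.
No single set has all 9 points (the largest, Delta, has 7), so 2 is optimal.

2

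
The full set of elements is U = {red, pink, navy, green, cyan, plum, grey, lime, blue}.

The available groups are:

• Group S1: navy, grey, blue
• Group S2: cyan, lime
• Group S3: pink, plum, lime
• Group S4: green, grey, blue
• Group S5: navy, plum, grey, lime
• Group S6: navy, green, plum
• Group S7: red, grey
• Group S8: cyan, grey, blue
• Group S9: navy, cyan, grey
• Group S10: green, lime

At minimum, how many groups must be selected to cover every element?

4

S3 and S4 and S7 and S9 together: S3 ∪ S4 ∪ S7 ∪ S9 = {red, pink, navy, green, cyan, plum, grey, lime, blue} — every element is covered.
Only S7 contains red, so S7 is forced; the remaining 7 elements need at least 3 more groups (each remaining group adds at most 3) — so at least 4 groups are needed, and 4 is optimal.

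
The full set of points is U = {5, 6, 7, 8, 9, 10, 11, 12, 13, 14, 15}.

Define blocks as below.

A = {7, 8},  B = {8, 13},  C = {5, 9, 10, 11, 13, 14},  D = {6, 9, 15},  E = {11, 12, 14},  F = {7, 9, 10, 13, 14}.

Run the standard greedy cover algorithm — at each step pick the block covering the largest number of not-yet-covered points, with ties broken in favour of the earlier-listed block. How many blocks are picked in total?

4

Greedy: pick C (covers 6 new) → pick A (covers 2 new) → pick D (covers 2 new) → pick E (covers 1 new). Total picks: 4.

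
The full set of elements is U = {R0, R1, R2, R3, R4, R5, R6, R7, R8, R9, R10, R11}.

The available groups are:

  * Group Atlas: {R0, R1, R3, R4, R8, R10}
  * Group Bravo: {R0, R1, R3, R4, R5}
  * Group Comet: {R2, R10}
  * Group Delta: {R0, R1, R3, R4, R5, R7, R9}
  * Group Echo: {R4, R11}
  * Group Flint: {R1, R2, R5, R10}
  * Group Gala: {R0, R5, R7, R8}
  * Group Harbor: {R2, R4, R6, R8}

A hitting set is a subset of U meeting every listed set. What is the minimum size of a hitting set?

3

The 3 elements {R0, R4, R10} hit every group.
The groups Comet, Echo, Gala are pairwise disjoint, so any hitting set needs a separate element for each — at least 3. Hence 3 is optimal.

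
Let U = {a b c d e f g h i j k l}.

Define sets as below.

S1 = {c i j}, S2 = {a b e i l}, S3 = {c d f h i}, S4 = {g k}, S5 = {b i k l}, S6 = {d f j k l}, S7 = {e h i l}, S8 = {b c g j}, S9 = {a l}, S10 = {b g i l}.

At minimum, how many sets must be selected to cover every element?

4

S2, S6, S7, and S8 cover everything between them: the union {a, b, c, d, e, f, g, h, i, j, k, l} is all of U.
No 3 of the 10 sets cover everything (all 120 combinations miss at least one element), so 4 is optimal.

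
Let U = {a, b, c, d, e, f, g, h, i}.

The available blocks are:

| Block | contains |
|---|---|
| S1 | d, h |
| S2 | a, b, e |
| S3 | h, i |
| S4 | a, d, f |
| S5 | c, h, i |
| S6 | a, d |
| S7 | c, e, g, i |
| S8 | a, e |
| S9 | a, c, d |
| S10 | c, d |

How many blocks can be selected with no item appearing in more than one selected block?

S2, S3, S10 are pairwise disjoint (S2={a,b,e}; S3={h,i}; S10={c,d}).
Every remaining block overlaps one of these, and no 4 of the listed blocks are pairwise disjoint, so 3 is the maximum.

3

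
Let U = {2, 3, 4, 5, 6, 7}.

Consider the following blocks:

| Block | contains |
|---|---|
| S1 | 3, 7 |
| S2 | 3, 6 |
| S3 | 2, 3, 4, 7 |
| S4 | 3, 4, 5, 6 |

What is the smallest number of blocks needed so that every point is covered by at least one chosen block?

2

Take {S3, S4}. Their union is {2, 3, 4, 5, 6, 7}, which is all 6 points.
No single block has all 6 points (the largest, S3, has 4), so 2 is optimal.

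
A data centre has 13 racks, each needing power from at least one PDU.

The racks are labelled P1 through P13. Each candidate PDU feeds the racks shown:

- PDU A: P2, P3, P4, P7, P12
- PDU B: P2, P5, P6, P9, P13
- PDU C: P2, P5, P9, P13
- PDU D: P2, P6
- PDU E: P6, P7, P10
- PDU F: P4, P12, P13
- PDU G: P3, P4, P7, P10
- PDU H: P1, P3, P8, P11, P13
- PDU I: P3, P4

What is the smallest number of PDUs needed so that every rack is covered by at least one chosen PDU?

4

A and C and E and H together: A ∪ C ∪ E ∪ H = {P1, P2, P3, P4, P5, P6, P7, P8, P9, P10, P11, P12, P13} — every rack is covered.
No 3 of the 9 PDUs cover everything (all 84 combinations miss at least one rack), so 4 is optimal.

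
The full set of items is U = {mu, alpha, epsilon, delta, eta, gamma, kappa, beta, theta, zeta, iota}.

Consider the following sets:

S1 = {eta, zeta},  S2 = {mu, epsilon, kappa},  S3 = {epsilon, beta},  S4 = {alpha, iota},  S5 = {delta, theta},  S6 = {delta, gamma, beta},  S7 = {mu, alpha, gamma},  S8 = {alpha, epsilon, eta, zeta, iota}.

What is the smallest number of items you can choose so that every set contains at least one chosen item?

4

Take H = {alpha, epsilon, delta, zeta}. Each listed set contains at least one of these, so H is a hitting set of size 4.
The sets S1, S3, S4, S5 are pairwise disjoint, so any hitting set needs a separate item for each — at least 4. Hence 4 is optimal.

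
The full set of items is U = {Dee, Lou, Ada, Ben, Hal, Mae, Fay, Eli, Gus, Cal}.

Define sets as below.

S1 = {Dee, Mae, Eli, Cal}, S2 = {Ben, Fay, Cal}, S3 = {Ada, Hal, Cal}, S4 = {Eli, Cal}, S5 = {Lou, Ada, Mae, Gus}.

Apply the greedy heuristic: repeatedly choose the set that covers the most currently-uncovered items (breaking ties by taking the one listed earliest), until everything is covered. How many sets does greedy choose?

4

Greedy: pick S1 (covers 4 new) → pick S5 (covers 3 new) → pick S2 (covers 2 new) → pick S3 (covers 1 new). Total picks: 4.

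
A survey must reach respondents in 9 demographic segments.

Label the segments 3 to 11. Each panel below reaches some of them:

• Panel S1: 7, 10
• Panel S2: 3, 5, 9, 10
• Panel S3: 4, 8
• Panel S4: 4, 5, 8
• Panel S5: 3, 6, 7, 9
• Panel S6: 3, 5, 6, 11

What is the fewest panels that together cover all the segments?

S1 and S2 and S4 and S6 together: S1 ∪ S2 ∪ S4 ∪ S6 = {3, 4, 5, 6, 7, 8, 9, 10, 11} — every segment is covered.
Only S6 contains 11, so S6 is forced; the remaining 5 segments need at least 3 more panels (each remaining panel adds at most 2) — so at least 4 panels are needed, and 4 is optimal.

4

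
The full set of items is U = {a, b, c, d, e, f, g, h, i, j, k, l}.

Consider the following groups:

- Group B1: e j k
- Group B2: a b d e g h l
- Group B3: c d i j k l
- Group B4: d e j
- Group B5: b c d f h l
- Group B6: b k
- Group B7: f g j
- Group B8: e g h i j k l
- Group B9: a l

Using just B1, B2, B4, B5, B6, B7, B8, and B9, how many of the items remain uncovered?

0

Union of B1, B2, B4, B5, B6, B7, B8, B9 = {a, b, c, d, e, f, g, h, i, j, k, l} — that's every item, so 0 are uncovered.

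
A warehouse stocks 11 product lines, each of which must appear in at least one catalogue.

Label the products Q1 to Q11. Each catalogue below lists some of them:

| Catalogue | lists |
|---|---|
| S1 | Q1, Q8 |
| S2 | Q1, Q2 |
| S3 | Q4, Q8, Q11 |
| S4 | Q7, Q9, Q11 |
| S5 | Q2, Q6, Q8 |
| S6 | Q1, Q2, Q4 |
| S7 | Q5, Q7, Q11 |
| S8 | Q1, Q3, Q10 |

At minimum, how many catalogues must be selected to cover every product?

5

S3 and S4 and S5 and S7 and S8 together: S3 ∪ S4 ∪ S5 ∪ S7 ∪ S8 = {Q1, Q2, Q3, Q4, Q5, Q6, Q7, Q8, Q9, Q10, Q11} — every product is covered.
No 4 of the 8 catalogues cover everything (all 70 combinations miss at least one product), so 5 is optimal.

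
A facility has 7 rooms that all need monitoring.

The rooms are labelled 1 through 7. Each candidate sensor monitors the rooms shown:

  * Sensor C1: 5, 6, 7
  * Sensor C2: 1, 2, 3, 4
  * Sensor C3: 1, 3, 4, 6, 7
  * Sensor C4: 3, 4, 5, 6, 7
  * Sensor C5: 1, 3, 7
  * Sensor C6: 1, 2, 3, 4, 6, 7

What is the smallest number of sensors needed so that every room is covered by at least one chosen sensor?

C1 and C2 together: C1 ∪ C2 = {1, 2, 3, 4, 5, 6, 7} — every room is covered.
No single sensor has all 7 rooms (the largest, C6, has 6), so 2 is optimal.

2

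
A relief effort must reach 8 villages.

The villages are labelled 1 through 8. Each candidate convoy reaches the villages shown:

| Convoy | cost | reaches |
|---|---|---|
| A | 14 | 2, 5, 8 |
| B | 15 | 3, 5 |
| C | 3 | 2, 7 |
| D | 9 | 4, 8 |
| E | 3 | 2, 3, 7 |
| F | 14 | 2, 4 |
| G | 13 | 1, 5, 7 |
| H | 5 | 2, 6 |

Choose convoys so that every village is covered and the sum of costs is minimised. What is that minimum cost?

30

D, E, G, H together cover every village (D ∪ E ∪ G ∪ H = {1, 2, 3, 4, 5, 6, 7, 8}); total cost 9 + 3 + 13 + 5 = 30.
No covering selection has total cost below 30.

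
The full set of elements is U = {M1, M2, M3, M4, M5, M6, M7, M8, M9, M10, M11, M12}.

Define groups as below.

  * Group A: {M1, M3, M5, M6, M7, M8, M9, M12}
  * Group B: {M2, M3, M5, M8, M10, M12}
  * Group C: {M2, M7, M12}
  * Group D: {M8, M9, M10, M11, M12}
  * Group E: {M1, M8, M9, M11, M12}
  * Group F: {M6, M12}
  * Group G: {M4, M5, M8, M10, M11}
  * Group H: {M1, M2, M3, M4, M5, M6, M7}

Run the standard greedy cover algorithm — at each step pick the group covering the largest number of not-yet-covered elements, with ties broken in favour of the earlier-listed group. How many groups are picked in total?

3

Greedy: pick A (covers 8 new) → pick G (covers 3 new) → pick B (covers 1 new). Total picks: 3.
(The true minimum cover uses only 2 groups, so greedy is not optimal here.)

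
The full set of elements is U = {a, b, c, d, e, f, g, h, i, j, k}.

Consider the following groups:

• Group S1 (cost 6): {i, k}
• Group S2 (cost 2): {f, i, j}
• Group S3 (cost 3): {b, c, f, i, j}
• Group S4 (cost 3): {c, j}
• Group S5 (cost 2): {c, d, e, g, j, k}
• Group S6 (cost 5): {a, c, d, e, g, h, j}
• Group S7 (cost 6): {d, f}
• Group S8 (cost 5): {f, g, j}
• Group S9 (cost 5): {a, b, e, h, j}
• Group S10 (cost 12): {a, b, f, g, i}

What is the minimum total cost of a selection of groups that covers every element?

9

S2, S5, S9 together cover every element (S2 ∪ S5 ∪ S9 = {a, b, c, d, e, f, g, h, i, j, k}); total cost 2 + 2 + 5 = 9.
No covering selection has total cost below 9.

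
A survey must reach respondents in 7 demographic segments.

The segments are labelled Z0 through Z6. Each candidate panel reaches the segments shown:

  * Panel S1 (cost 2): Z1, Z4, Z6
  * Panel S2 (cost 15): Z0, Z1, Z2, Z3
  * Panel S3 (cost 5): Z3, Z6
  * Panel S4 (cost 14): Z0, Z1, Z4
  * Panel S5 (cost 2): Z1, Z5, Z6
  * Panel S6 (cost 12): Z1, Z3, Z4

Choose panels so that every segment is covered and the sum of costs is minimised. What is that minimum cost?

19

S1, S2, S5 together cover every segment (S1 ∪ S2 ∪ S5 = {Z0, Z1, Z2, Z3, Z4, Z5, Z6}); total cost 2 + 15 + 2 = 19.
No covering selection has total cost below 19.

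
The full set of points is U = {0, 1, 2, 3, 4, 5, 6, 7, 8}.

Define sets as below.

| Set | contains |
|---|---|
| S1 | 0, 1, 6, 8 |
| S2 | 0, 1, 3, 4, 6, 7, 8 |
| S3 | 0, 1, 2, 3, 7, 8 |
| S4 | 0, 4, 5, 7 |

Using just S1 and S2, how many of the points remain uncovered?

Union of S1, S2 = {0, 1, 3, 4, 6, 7, 8}.
Not covered: 2, 5 — 2 points.

2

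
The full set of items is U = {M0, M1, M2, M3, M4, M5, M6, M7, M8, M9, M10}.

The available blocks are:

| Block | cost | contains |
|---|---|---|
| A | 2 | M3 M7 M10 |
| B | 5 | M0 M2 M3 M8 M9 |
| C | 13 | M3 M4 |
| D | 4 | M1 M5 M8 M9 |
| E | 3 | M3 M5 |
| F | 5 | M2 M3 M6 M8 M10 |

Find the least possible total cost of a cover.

29

A, B, C, D, F together cover every item (A ∪ B ∪ C ∪ D ∪ F = {M0, M1, M2, M3, M4, M5, M6, M7, M8, M9, M10}); total cost 2 + 5 + 13 + 4 + 5 = 29.
No covering selection has total cost below 29.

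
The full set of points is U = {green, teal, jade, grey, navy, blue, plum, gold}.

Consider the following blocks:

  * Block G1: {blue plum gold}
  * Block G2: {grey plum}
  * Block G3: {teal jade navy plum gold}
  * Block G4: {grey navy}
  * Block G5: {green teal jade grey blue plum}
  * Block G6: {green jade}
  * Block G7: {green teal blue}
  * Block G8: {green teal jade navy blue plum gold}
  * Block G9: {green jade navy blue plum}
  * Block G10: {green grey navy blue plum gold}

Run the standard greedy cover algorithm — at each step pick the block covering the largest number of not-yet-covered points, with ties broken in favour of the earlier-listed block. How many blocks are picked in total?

2

Greedy: pick G8 (covers 7 new) → pick G2 (covers 1 new). Total picks: 2.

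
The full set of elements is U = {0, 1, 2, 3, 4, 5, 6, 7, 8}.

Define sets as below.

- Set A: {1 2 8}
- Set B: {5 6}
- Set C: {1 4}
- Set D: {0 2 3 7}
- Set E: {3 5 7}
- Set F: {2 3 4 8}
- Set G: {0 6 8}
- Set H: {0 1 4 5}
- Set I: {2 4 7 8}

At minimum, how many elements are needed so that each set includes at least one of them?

4

The 4 elements {1, 2, 5, 6} hit every set.
No choice of 3 elements meets every set, so 4 is the minimum.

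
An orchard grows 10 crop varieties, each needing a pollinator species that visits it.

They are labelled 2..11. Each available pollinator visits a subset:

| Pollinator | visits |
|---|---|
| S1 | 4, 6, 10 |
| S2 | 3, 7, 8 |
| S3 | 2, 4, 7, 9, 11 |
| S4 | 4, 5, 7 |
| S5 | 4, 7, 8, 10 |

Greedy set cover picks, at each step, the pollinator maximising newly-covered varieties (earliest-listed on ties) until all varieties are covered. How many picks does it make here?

4

Greedy: pick S3 (covers 5 new) → pick S1 (covers 2 new) → pick S2 (covers 2 new) → pick S4 (covers 1 new). Total picks: 4.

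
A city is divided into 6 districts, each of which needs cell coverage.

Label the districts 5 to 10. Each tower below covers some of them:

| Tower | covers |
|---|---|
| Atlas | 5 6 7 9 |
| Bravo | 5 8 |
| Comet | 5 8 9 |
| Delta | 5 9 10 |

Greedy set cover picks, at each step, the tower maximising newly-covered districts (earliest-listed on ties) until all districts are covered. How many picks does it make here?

Greedy: pick Atlas (covers 4 new) → pick Bravo (covers 1 new) → pick Delta (covers 1 new). Total picks: 3.

3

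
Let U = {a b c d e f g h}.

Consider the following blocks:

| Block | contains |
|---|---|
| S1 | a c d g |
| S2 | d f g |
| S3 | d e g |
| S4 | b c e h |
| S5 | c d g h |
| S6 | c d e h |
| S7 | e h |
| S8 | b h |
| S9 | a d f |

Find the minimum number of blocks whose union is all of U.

S4, S5, and S9 cover everything between them: the union {a, b, c, d, e, f, g, h} is all of U.
No 2 of the 9 blocks cover everything (all 36 combinations miss at least one element), so 3 is optimal.

3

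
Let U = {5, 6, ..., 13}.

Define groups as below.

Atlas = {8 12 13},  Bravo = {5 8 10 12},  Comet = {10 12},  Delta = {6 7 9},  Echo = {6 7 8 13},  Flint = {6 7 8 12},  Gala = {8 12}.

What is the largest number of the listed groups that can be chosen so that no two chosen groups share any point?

2

Comet, Delta are pairwise disjoint (Comet={10,12}; Delta={6,7,9}).
Every remaining group overlaps one of these, and no 3 of the listed groups are pairwise disjoint, so 2 is the maximum.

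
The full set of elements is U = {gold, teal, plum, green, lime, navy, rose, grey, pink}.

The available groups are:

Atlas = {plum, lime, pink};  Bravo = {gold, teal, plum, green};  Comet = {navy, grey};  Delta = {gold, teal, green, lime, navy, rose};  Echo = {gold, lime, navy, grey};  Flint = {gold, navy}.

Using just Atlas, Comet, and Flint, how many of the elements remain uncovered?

Union of Atlas, Comet, Flint = {gold, plum, lime, navy, grey, pink}.
Not covered: teal, green, rose — 3 elements.

3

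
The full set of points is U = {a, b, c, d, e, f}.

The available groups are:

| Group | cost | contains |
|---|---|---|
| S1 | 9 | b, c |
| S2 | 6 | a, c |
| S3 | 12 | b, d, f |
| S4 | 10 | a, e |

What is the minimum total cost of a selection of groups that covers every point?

28

S2, S3, S4 together cover every point (S2 ∪ S3 ∪ S4 = {a, b, c, d, e, f}); total cost 6 + 12 + 10 = 28.
No covering selection has total cost below 28.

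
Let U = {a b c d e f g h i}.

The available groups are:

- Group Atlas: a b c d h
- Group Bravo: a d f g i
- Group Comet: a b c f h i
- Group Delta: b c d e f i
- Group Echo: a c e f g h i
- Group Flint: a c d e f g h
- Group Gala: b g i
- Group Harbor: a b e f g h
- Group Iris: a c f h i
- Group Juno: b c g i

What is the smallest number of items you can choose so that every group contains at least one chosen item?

The 2 items {h, i} hit every group.
No single item lies in every group, so at least 2 are needed and 2 is optimal.

2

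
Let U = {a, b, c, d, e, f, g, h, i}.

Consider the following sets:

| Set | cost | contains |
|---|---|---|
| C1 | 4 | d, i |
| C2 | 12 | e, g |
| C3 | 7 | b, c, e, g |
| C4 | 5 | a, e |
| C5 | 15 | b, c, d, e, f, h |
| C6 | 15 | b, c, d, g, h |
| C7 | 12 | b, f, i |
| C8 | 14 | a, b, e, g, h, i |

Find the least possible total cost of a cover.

29

C5, C8 together cover every element (C5 ∪ C8 = {a, b, c, d, e, f, g, h, i}); total cost 15 + 14 = 29.
The greedy pick C3, C1, C4, C5 costs 31; no covering selection beats 29.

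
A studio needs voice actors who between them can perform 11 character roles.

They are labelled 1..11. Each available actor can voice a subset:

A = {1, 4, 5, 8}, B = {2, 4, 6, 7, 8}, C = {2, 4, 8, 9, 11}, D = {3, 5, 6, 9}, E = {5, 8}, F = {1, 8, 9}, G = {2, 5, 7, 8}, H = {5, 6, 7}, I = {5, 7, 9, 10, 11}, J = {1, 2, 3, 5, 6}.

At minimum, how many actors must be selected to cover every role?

3

Take {A, I, J}. Their union is {1, 2, 3, 4, 5, 6, 7, 8, 9, 10, 11}, which is all 11 roles.
Each actor has at most 5 roles, and 2·5 = 10 < 11 — so at least 3 actors are needed, and 3 is optimal.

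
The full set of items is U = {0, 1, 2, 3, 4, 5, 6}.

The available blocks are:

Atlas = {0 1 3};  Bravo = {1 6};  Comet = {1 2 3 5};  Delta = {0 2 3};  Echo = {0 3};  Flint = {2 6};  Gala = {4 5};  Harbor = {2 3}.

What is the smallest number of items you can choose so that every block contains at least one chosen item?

H = {3, 4, 6} meets every block (each contains at least one member of H), and |H| = 3.
The blocks Echo, Flint, Gala are pairwise disjoint, so any hitting set needs a separate item for each — at least 3. Hence 3 is optimal.

3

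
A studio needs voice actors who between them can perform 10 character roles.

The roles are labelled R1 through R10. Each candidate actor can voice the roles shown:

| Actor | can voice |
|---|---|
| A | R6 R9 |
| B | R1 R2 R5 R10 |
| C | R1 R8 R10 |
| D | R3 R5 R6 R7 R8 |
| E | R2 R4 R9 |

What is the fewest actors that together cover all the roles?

Take {C, D, E}. Their union is {R1, R2, R3, R4, R5, R6, R7, R8, R9, R10}, which is all 10 roles.
Only D contains R3, so D is forced; the remaining 5 roles need at least 2 more actors (each remaining actor adds at most 3) — so at least 3 actors are needed, and 3 is optimal.

3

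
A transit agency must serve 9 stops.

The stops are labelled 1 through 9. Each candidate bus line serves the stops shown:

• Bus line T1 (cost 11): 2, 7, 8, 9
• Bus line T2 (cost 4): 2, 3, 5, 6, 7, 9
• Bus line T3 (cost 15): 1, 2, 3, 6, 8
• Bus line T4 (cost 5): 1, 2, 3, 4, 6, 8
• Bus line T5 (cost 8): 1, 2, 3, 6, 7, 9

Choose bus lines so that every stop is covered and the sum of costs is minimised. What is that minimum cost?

9

T2, T4 together cover every stop (T2 ∪ T4 = {1, 2, 3, 4, 5, 6, 7, 8, 9}); total cost 4 + 5 = 9.
No covering selection has total cost below 9.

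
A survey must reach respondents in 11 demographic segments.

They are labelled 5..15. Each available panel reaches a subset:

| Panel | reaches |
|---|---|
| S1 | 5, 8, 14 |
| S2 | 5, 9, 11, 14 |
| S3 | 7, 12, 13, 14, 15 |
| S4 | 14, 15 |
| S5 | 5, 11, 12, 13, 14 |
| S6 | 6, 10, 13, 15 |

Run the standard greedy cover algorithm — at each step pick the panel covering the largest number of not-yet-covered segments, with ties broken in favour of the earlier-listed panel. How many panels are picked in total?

Greedy: pick S3 (covers 5 new) → pick S2 (covers 3 new) → pick S6 (covers 2 new) → pick S1 (covers 1 new). Total picks: 4.

4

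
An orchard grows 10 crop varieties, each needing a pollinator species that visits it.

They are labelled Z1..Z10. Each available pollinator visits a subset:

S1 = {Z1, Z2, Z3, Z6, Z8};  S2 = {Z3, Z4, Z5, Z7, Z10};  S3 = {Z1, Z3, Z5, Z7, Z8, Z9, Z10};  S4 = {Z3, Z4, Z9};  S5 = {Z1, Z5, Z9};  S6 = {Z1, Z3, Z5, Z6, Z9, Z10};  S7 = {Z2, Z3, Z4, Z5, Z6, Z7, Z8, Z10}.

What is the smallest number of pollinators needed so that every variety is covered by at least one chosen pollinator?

2

Take {S3, S7}. Their union is {Z1, Z2, Z3, Z4, Z5, Z6, Z7, Z8, Z9, Z10}, which is all 10 varieties.
No single pollinator has all 10 varieties (the largest, S7, has 8), so 2 is optimal.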